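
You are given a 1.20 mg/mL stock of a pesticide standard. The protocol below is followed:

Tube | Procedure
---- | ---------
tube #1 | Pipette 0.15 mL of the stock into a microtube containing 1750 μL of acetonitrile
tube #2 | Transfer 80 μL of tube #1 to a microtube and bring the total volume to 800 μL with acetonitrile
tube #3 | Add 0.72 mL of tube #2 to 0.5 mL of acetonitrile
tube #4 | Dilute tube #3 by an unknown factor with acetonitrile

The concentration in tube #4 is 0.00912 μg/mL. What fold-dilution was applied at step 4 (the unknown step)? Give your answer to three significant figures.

Step 1: 0.15 mL + 1750 μL = 1.9 mL total → factor 1.9/0.15 = 12.667
Step 2: 80 μL brought to 800 μL → factor 800/80 = 10
Step 3: 0.72 mL + 0.5 mL = 1.22 mL total → factor 1.22/0.72 = 1.6944
Step 4: unknown factor x
Product of known-step factors = 214.63
Overall factor = 1.20 mg/mL / (0.00912 μg/mL) = 1.3158 × 10^5
x = 1.3158 × 10^5 / 214.63 = 613

613-fold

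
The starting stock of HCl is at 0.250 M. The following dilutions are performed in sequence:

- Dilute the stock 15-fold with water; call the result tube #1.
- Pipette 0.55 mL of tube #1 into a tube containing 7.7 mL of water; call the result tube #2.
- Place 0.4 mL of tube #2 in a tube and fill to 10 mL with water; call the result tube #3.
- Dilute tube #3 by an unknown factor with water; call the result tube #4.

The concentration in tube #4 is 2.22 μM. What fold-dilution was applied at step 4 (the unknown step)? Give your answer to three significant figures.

Step 1: 15-fold → factor 15
Step 2: 0.55 mL + 7.7 mL = 8.25 mL total → factor 8.25/0.55 = 15
Step 3: 0.4 mL brought to 10 mL → factor 10/0.4 = 25
Step 4: unknown factor x
Product of known-step factors = 5625
Overall factor = 0.250 M / (2.22 μM) = 1.1261 × 10^5
x = 1.1261 × 10^5 / 5625 = 20.0

20.0-fold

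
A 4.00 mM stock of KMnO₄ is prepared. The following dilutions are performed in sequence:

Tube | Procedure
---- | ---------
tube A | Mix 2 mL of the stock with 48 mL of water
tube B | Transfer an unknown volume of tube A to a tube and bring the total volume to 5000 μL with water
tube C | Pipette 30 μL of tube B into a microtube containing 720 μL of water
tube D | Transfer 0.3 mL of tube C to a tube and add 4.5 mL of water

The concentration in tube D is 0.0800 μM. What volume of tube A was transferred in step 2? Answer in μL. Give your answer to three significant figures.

Step 1: 2 mL + 48 mL = 50 mL total → factor 50/2 = 25
Step 2: v brought to 5000 μL → factor = 5000 μL/v
Step 3: 30 μL + 720 μL = 750 μL total → factor 750/30 = 25
Step 4: 0.3 mL + 4.5 mL = 4.8 mL total → factor 4.8/0.3 = 16
Product of known-step factors = 10000
Overall factor = 4.00 mM / (0.0800 μM) = 50000
Step-2 factor = 50000 / 10000 = 5
v = 5000 μL / 5 = 1.00 × 10^3 μL

1.00 × 10^3 μL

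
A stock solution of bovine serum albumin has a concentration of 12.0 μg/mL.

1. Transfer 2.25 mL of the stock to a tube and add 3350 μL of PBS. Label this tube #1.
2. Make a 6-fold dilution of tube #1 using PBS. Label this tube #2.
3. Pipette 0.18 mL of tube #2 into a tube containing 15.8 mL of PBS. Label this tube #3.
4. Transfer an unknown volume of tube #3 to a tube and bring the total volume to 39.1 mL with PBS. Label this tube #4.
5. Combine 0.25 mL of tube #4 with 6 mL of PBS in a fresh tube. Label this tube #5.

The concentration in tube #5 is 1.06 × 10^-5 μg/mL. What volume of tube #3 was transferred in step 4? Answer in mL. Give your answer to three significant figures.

Step 1: 2.25 mL + 3350 μL = 5.6 mL total → factor 5.6/2.25 = 2.4889
Step 2: 6-fold → factor 6
Step 3: 0.18 mL + 15.8 mL = 15.98 mL total → factor 15.98/0.18 = 88.778
Step 4: v brought to 39.1 mL → factor = 39.1 mL/v
Step 5: 0.25 mL + 6 mL = 6.25 mL total → factor 6.25/0.25 = 25
Product of known-step factors = 33144
Overall factor = 12.0 μg/mL / (1.06 × 10^-5 μg/mL) = 1.1321 × 10^6
Step-4 factor = 1.1321 × 10^6 / 33144 = 34.157
v = 39.1 mL / 34.157 = 1.14 mL

1.14 mL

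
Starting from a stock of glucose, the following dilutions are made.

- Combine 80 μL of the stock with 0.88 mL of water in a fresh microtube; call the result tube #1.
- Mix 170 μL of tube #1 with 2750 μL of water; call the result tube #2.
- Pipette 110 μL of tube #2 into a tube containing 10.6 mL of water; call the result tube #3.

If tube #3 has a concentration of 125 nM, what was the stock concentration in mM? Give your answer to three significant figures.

Step 1: 80 μL + 0.88 mL = 960 μL total → factor 960/80 = 12
Step 2: 170 μL + 2750 μL = 2920 μL total → factor 2920/170 = 17.176
Step 3: 110 μL + 10.6 mL = 10710 μL total → factor 10710/110 = 97.364
Overall dilution factor = 12 × 17.176 × 97.364 = 20068
Stock = 125 nM × 20068 = 2.509 × 10^6 nM = 2.51 mM

2.51 mM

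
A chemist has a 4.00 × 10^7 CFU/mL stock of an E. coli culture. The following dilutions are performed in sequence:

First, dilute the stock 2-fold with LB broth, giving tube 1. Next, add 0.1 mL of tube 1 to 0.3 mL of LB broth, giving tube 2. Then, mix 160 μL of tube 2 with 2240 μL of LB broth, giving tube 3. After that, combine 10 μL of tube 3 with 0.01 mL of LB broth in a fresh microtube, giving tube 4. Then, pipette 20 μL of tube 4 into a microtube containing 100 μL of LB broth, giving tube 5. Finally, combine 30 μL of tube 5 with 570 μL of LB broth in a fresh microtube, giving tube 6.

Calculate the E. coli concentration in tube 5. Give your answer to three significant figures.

2.78 × 10^4 CFU/mL

Step 1: 2-fold → factor 2
Step 2: 0.1 mL + 0.3 mL = 0.4 mL total → factor 0.4/0.1 = 4
Step 3: 160 μL + 2240 μL = 2400 μL total → factor 2400/160 = 15
Step 4: 10 μL + 0.01 mL = 20 μL total → factor 20/10 = 2
Step 5: 20 μL + 100 μL = 120 μL total → factor 120/20 = 6
Dilution factor through tube 5 = 2 × 4 × 15 × 2 × 6 = 1440
[tube 5] = 4.00 × 10^7 CFU/mL / 1440 = 2.78 × 10^4 CFU/mL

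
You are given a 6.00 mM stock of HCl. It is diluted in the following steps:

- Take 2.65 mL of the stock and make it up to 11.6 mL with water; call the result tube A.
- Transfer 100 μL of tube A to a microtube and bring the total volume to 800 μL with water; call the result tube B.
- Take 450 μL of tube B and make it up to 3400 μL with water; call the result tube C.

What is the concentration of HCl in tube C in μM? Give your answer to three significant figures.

Step 1: 2.65 mL brought to 11.6 mL → factor 11.6/2.65 = 4.3774
Step 2: 100 μL brought to 800 μL → factor 800/100 = 8
Step 3: 450 μL brought to 3400 μL → factor 3400/450 = 7.5556
Overall dilution factor = 4.3774 × 8 × 7.5556 = 264.59
Final = 6.00 mM / 264.59 = 0.02268 mM = 22.7 μM

22.7 μM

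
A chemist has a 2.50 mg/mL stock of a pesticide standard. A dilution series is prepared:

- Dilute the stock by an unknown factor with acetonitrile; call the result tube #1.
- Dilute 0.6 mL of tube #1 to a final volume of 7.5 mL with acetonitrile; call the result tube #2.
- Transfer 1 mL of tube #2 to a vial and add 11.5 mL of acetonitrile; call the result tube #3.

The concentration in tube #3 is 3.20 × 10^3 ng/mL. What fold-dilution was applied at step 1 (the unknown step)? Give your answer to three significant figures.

5.00-fold

Step 1: unknown factor x
Step 2: 0.6 mL brought to 7.5 mL → factor 7.5/0.6 = 12.5
Step 3: 1 mL + 11.5 mL = 12.5 mL total → factor 12.5/1 = 12.5
Product of known-step factors = 156.25
Overall factor = 2.50 mg/mL / (3.20 × 10^3 ng/mL) = 781.25
x = 781.25 / 156.25 = 5.00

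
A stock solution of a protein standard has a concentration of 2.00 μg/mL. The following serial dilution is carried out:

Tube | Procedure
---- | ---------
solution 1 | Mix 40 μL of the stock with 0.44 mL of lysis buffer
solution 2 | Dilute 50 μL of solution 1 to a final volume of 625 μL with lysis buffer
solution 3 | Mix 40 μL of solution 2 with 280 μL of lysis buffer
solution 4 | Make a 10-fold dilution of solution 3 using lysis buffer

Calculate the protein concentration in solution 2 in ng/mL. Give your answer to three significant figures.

13.3 ng/mL

Step 1: 40 μL + 0.44 mL = 480 μL total → factor 480/40 = 12
Step 2: 50 μL brought to 625 μL → factor 625/50 = 12.5
Dilution factor through solution 2 = 12 × 12.5 = 150
[solution 2] = 2.00 μg/mL / 150 = 0.01333 μg/mL = 13.3 ng/mL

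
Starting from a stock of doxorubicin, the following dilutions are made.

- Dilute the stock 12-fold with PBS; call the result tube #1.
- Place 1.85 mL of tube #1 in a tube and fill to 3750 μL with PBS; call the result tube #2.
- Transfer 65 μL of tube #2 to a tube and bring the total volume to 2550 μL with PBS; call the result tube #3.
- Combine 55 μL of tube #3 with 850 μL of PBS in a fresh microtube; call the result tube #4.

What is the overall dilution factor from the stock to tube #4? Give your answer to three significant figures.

Step 1: 12-fold → factor 12
Step 2: 1.85 mL brought to 3750 μL → factor 3.75/1.85 = 2.027
Step 3: 65 μL brought to 2550 μL → factor 2550/65 = 39.231
Step 4: 55 μL + 850 μL = 905 μL total → factor 905/55 = 16.455
Overall dilution factor = 12 × 2.027 × 39.231 × 16.455 = 15702

1.57 × 10^4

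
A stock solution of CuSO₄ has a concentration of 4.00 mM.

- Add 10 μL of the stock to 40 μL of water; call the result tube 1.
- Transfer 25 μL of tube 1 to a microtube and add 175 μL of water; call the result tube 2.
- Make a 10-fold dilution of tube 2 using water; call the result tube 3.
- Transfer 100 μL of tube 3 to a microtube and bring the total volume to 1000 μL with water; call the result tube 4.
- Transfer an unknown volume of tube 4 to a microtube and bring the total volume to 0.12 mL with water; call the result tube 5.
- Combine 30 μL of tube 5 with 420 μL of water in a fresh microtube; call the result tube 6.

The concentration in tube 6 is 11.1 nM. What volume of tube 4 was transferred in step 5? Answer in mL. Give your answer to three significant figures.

Step 1: 10 μL + 40 μL = 50 μL total → factor 50/10 = 5
Step 2: 25 μL + 175 μL = 200 μL total → factor 200/25 = 8
Step 3: 10-fold → factor 10
Step 4: 100 μL brought to 1000 μL → factor 1000/100 = 10
Step 5: v brought to 0.12 mL → factor = 0.12 mL/v
Step 6: 30 μL + 420 μL = 450 μL total → factor 450/30 = 15
Product of known-step factors = 60000
Overall factor = 4.00 mM / (11.1 nM) = 3.6036 × 10^5
Step-5 factor = 3.6036 × 10^5 / 60000 = 6.006
v = 0.12 mL / 6.006 = 0.0200 mL

0.0200 mL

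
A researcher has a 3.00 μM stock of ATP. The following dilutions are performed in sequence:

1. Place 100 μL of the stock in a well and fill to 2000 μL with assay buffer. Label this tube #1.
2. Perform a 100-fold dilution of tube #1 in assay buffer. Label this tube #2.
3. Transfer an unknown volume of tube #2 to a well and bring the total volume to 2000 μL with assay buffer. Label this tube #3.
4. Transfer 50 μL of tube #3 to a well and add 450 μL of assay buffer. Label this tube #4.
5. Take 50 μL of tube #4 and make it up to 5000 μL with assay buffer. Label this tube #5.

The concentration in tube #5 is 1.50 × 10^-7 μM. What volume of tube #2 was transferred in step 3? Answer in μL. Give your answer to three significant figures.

200 μL

Step 1: 100 μL brought to 2000 μL → factor 2000/100 = 20
Step 2: 100-fold → factor 100
Step 3: v brought to 2000 μL → factor = 2000 μL/v
Step 4: 50 μL + 450 μL = 500 μL total → factor 500/50 = 10
Step 5: 50 μL brought to 5000 μL → factor 5000/50 = 100
Product of known-step factors = 2 × 10^6
Overall factor = 3.00 μM / (1.50 × 10^-7 μM) = 2 × 10^7
Step-3 factor = 2 × 10^7 / 2 × 10^6 = 10
v = 2000 μL / 10 = 200 μL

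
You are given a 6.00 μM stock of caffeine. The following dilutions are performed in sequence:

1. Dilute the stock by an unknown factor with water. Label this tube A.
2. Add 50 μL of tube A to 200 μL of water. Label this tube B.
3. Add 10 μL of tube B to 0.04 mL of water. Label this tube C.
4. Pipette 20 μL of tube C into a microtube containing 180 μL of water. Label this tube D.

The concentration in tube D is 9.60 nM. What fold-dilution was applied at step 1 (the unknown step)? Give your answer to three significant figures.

2.50-fold

Step 1: unknown factor x
Step 2: 50 μL + 200 μL = 250 μL total → factor 250/50 = 5
Step 3: 10 μL + 0.04 mL = 50 μL total → factor 50/10 = 5
Step 4: 20 μL + 180 μL = 200 μL total → factor 200/20 = 10
Product of known-step factors = 250
Overall factor = 6.00 μM / (9.60 nM) = 625
x = 625 / 250 = 2.50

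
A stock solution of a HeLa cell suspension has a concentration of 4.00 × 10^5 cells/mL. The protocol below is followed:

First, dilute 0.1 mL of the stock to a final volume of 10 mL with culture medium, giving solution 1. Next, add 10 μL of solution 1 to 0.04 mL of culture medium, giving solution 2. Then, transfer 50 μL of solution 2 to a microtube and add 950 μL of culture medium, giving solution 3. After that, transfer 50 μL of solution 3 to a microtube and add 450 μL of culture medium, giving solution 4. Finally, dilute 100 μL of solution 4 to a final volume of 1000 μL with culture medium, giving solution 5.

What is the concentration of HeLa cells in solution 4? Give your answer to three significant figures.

Step 1: 0.1 mL brought to 10 mL → factor 10/0.1 = 100
Step 2: 10 μL + 0.04 mL = 50 μL total → factor 50/10 = 5
Step 3: 50 μL + 950 μL = 1000 μL total → factor 1000/50 = 20
Step 4: 50 μL + 450 μL = 500 μL total → factor 500/50 = 10
Dilution factor through solution 4 = 100 × 5 × 20 × 10 = 1 × 10^5
[solution 4] = 4.00 × 10^5 cells/mL / 1 × 10^5 = 4.00 cells/mL

4.00 cells/mL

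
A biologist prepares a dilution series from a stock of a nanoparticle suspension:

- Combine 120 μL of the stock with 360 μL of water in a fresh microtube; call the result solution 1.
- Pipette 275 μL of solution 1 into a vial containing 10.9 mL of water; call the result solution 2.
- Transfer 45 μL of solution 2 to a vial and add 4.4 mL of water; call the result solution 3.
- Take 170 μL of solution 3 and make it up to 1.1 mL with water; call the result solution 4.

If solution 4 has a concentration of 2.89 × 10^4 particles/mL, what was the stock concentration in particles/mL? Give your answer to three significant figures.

3.00 × 10^9 particles/mL

Step 1: 120 μL + 360 μL = 480 μL total → factor 480/120 = 4
Step 2: 275 μL + 10.9 mL = 11175 μL total → factor 11175/275 = 40.636
Step 3: 45 μL + 4.4 mL = 4445 μL total → factor 4445/45 = 98.778
Step 4: 170 μL brought to 1.1 mL → factor 1100/170 = 6.4706
Overall dilution factor = 4 × 40.636 × 98.778 × 6.4706 = 1.0389 × 10^5
Stock = 2.89 × 10^4 particles/mL × 1.0389 × 10^5 = 3.00 × 10^9 particles/mL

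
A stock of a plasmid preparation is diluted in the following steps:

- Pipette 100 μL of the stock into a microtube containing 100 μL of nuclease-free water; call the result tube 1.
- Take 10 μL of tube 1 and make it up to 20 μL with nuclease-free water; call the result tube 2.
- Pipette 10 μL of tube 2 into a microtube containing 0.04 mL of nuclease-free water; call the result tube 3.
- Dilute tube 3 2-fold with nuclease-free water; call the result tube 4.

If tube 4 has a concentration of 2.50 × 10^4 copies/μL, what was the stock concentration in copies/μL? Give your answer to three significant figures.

Step 1: 100 μL + 100 μL = 200 μL total → factor 200/100 = 2
Step 2: 10 μL brought to 20 μL → factor 20/10 = 2
Step 3: 10 μL + 0.04 mL = 50 μL total → factor 50/10 = 5
Step 4: 2-fold → factor 2
Overall dilution factor = 2 × 2 × 5 × 2 = 40
Stock = 2.50 × 10^4 copies/μL × 40 = 1.00 × 10^6 copies/μL

1.00 × 10^6 copies/μL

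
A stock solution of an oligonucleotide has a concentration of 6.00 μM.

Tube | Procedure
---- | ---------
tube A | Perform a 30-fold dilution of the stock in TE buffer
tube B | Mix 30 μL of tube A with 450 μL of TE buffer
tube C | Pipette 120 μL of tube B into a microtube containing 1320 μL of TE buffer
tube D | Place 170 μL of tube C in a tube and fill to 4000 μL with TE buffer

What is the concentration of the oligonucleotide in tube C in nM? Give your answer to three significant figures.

1.04 nM

Step 1: 30-fold → factor 30
Step 2: 30 μL + 450 μL = 480 μL total → factor 480/30 = 16
Step 3: 120 μL + 1320 μL = 1440 μL total → factor 1440/120 = 12
Dilution factor through tube C = 30 × 16 × 12 = 5760
[tube C] = 6.00 μM / 5760 = 0.001042 μM = 1.04 nM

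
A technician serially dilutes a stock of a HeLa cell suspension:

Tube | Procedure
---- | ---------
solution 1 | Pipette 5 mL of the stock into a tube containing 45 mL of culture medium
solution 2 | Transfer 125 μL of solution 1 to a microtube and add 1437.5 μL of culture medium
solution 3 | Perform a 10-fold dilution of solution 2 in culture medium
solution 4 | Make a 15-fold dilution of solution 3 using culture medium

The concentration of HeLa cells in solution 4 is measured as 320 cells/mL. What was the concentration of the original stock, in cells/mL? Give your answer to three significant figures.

Step 1: 5 mL + 45 mL = 50 mL total → factor 50/5 = 10
Step 2: 125 μL + 1437.5 μL = 1562.5 μL total → factor 1562.5/125 = 12.5
Step 3: 10-fold → factor 10
Step 4: 15-fold → factor 15
Overall dilution factor = 10 × 12.5 × 10 × 15 = 18750
Stock = 320 cells/mL × 18750 = 6.00 × 10^6 cells/mL

6.00 × 10^6 cells/mL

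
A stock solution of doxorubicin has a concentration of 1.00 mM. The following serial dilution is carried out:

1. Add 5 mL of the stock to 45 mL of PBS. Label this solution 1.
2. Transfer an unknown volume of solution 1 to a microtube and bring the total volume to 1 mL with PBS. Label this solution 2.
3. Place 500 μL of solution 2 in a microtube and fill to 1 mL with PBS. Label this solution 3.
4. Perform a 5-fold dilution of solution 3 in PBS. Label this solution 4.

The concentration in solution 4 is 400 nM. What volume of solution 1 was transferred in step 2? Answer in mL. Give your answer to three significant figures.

Step 1: 5 mL + 45 mL = 50 mL total → factor 50/5 = 10
Step 2: v brought to 1 mL → factor = 1 mL/v
Step 3: 500 μL brought to 1 mL → factor 1000/500 = 2
Step 4: 5-fold → factor 5
Product of known-step factors = 100
Overall factor = 1.00 mM / (400 nM) = 2500
Step-2 factor = 2500 / 100 = 25
v = 1 mL / 25 = 0.0400 mL

0.0400 mL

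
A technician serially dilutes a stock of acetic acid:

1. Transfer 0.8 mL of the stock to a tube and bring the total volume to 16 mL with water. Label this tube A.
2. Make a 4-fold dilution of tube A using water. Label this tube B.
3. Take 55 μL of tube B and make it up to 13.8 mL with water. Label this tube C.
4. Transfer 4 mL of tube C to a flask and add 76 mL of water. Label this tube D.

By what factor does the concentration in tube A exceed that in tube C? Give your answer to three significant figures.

Step 1: 0.8 mL brought to 16 mL → factor 16/0.8 = 20
Step 2: 4-fold → factor 4
Step 3: 55 μL brought to 13.8 mL → factor 13800/55 = 250.91
Dilution factor to tube A = 20; to tube C = 20073
[tube A]/[tube C] = (factor to tube C)/(factor to tube A) = 20073/20 = 1.00 × 10^3

1.00 × 10^3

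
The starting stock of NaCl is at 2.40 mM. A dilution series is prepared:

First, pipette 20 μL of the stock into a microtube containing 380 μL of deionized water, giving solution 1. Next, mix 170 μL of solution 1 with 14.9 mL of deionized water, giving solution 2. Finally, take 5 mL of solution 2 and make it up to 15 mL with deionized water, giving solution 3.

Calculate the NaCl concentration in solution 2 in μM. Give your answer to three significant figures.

1.35 μM

Step 1: 20 μL + 380 μL = 400 μL total → factor 400/20 = 20
Step 2: 170 μL + 14.9 mL = 15070 μL total → factor 15070/170 = 88.647
Dilution factor through solution 2 = 20 × 88.647 = 1772.9
[solution 2] = 2.40 mM / 1772.9 = 0.001354 mM = 1.35 μM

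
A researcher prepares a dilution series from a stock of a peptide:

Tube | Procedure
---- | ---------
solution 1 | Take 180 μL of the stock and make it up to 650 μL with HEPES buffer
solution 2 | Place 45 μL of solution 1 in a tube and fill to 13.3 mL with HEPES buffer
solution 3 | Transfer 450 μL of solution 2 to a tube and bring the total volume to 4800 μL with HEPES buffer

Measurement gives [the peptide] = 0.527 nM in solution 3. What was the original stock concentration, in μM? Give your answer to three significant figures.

Step 1: 180 μL brought to 650 μL → factor 650/180 = 3.6111
Step 2: 45 μL brought to 13.3 mL → factor 13300/45 = 295.56
Step 3: 450 μL brought to 4800 μL → factor 4800/450 = 10.667
Overall dilution factor = 3.6111 × 295.56 × 10.667 = 11384
Stock = 0.527 nM × 11384 = 6000 nM = 6.00 μM

6.00 μM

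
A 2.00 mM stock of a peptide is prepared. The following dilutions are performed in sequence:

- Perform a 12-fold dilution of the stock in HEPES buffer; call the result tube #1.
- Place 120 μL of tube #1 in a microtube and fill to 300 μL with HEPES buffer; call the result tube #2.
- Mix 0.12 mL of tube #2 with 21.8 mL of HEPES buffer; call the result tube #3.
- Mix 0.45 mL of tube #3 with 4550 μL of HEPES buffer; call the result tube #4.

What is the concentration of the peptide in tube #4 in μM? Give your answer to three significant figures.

Step 1: 12-fold → factor 12
Step 2: 120 μL brought to 300 μL → factor 300/120 = 2.5
Step 3: 0.12 mL + 21.8 mL = 21.92 mL total → factor 21.92/0.12 = 182.67
Step 4: 0.45 mL + 4550 μL = 5 mL total → factor 5/0.45 = 11.111
Overall dilution factor = 12 × 2.5 × 182.67 × 11.111 = 60889
Final = 2.00 mM / 60889 = 3.285 × 10^-5 mM = 0.0328 μM

0.0328 μM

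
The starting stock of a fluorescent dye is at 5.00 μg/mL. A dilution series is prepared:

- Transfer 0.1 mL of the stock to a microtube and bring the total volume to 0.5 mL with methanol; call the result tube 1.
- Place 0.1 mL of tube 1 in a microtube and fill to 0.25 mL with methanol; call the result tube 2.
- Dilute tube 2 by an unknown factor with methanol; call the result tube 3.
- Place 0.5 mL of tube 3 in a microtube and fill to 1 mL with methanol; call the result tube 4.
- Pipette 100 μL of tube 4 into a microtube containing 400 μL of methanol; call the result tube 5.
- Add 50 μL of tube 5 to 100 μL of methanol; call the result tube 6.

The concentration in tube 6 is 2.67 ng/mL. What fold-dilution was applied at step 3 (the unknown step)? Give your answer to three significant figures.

Step 1: 0.1 mL brought to 0.5 mL → factor 0.5/0.1 = 5
Step 2: 0.1 mL brought to 0.25 mL → factor 0.25/0.1 = 2.5
Step 3: unknown factor x
Step 4: 0.5 mL brought to 1 mL → factor 1/0.5 = 2
Step 5: 100 μL + 400 μL = 500 μL total → factor 500/100 = 5
Step 6: 50 μL + 100 μL = 150 μL total → factor 150/50 = 3
Product of known-step factors = 375
Overall factor = 5.00 μg/mL / (2.67 ng/mL) = 1872.7
x = 1872.7 / 375 = 4.99

4.99-fold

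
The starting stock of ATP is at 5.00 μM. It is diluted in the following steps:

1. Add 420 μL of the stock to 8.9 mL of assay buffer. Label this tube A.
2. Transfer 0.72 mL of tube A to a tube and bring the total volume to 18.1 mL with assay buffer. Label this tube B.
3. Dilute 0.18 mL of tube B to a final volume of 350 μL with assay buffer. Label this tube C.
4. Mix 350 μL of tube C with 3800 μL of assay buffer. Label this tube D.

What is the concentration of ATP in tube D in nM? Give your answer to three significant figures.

Step 1: 420 μL + 8.9 mL = 9320 μL total → factor 9320/420 = 22.19
Step 2: 0.72 mL brought to 18.1 mL → factor 18.1/0.72 = 25.139
Step 3: 0.18 mL brought to 350 μL → factor 0.35/0.18 = 1.9444
Step 4: 350 μL + 3800 μL = 4150 μL total → factor 4150/350 = 11.857
Overall dilution factor = 22.19 × 25.139 × 1.9444 × 11.857 = 12861
Final = 5.00 μM / 12861 = 0.0003888 μM = 0.389 nM

0.389 nM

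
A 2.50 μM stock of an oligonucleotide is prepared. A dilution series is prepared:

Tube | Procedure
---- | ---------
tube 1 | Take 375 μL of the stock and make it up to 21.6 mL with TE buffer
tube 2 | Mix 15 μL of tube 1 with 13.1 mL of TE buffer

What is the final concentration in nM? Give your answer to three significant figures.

0.0496 nM

Step 1: 375 μL brought to 21.6 mL → factor 21600/375 = 57.6
Step 2: 15 μL + 13.1 mL = 13115 μL total → factor 13115/15 = 874.33
Overall dilution factor = 57.6 × 874.33 = 50362
Final = 2.50 μM / 50362 = 4.964 × 10^-5 μM = 0.0496 nM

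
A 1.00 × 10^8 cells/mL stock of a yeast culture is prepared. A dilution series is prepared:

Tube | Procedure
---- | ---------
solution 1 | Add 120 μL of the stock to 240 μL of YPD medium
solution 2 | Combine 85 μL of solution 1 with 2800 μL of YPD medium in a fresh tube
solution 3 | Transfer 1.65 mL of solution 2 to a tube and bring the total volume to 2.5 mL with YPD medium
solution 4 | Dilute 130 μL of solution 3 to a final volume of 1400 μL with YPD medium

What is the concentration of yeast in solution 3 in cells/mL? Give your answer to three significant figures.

6.48 × 10^5 cells/mL

Step 1: 120 μL + 240 μL = 360 μL total → factor 360/120 = 3
Step 2: 85 μL + 2800 μL = 2885 μL total → factor 2885/85 = 33.941
Step 3: 1.65 mL brought to 2.5 mL → factor 2.5/1.65 = 1.5152
Dilution factor through solution 3 = 3 × 33.941 × 1.5152 = 154.28
[solution 3] = 1.00 × 10^8 cells/mL / 154.28 = 6.48 × 10^5 cells/mL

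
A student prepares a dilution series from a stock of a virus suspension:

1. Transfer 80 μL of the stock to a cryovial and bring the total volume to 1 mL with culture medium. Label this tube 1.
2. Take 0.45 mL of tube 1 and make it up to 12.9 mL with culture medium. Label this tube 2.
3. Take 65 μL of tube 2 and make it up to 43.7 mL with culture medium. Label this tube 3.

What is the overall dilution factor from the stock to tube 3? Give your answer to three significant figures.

2.41 × 10^5

Step 1: 80 μL brought to 1 mL → factor 1000/80 = 12.5
Step 2: 0.45 mL brought to 12.9 mL → factor 12.9/0.45 = 28.667
Step 3: 65 μL brought to 43.7 mL → factor 43700/65 = 672.31
Overall dilution factor = 12.5 × 28.667 × 672.31 = 2.4091 × 10^5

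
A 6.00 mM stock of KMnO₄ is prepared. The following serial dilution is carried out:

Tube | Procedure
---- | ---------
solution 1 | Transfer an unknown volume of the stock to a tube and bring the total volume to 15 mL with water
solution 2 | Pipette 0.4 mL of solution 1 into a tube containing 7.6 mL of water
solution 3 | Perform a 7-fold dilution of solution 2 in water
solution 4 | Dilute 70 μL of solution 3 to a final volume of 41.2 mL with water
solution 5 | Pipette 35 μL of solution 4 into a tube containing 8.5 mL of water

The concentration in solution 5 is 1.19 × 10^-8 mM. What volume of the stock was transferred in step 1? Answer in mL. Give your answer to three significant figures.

Step 1: v brought to 15 mL → factor = 15 mL/v
Step 2: 0.4 mL + 7.6 mL = 8 mL total → factor 8/0.4 = 20
Step 3: 7-fold → factor 7
Step 4: 70 μL brought to 41.2 mL → factor 41200/70 = 588.57
Step 5: 35 μL + 8.5 mL = 8535 μL total → factor 8535/35 = 243.86
Product of known-step factors = 2.0094 × 10^7
Overall factor = 6.00 mM / (1.19 × 10^-8 mM) = 5.042 × 10^8
Step-1 factor = 5.042 × 10^8 / 2.0094 × 10^7 = 25.092
v = 15 mL / 25.092 = 0.598 mL

0.598 mL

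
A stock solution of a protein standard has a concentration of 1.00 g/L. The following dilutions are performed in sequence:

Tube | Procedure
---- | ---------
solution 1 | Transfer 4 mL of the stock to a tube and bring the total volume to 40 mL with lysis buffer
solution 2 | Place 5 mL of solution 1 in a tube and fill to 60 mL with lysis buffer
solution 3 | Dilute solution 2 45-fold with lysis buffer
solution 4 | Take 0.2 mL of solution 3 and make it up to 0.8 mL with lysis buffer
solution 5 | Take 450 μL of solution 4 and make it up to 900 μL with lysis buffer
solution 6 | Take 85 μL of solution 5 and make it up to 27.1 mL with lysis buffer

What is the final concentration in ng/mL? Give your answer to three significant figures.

Step 1: 4 mL brought to 40 mL → factor 40/4 = 10
Step 2: 5 mL brought to 60 mL → factor 60/5 = 12
Step 3: 45-fold → factor 45
Step 4: 0.2 mL brought to 0.8 mL → factor 0.8/0.2 = 4
Step 5: 450 μL brought to 900 μL → factor 900/450 = 2
Step 6: 85 μL brought to 27.1 mL → factor 27100/85 = 318.82
Overall dilution factor = 10 × 12 × 45 × 4 × 2 × 318.82 = 1.3773 × 10^7
Final = 1.00 g/L / 1.3773 × 10^7 = 7.260 × 10^-8 g/L = 0.0726 ng/mL

0.0726 ng/mL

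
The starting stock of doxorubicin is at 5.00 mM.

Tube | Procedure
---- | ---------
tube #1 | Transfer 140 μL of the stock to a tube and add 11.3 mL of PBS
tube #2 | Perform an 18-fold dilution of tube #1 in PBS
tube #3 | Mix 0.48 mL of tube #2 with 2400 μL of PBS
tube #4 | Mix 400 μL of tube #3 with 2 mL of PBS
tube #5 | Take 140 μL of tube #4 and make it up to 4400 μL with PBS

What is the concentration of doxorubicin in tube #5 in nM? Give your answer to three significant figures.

Step 1: 140 μL + 11.3 mL = 11440 μL total → factor 11440/140 = 81.714
Step 2: 18-fold → factor 18
Step 3: 0.48 mL + 2400 μL = 2.88 mL total → factor 2.88/0.48 = 6
Step 4: 400 μL + 2 mL = 2400 μL total → factor 2400/400 = 6
Step 5: 140 μL brought to 4400 μL → factor 4400/140 = 31.429
Overall dilution factor = 81.714 × 18 × 6 × 6 × 31.429 = 1.6642 × 10^6
Final = 5.00 mM / 1.6642 × 10^6 = 3.005 × 10^-6 mM = 3.00 nM

3.00 nM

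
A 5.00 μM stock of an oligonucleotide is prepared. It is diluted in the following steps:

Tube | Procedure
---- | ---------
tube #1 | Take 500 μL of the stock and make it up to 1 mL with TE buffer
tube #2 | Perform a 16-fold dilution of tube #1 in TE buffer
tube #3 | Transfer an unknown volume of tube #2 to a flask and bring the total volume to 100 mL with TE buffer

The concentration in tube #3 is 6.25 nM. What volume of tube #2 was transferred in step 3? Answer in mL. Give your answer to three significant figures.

Step 1: 500 μL brought to 1 mL → factor 1000/500 = 2
Step 2: 16-fold → factor 16
Step 3: v brought to 100 mL → factor = 100 mL/v
Product of known-step factors = 32
Overall factor = 5.00 μM / (6.25 nM) = 800
Step-3 factor = 800 / 32 = 25
v = 100 mL / 25 = 4.00 mL

4.00 mL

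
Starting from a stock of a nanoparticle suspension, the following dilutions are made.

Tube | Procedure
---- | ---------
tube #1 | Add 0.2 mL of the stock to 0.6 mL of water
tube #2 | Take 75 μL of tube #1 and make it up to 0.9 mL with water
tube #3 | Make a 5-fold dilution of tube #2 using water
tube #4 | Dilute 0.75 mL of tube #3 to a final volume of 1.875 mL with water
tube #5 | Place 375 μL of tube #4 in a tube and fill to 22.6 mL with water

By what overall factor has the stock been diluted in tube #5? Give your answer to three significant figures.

Step 1: 0.2 mL + 0.6 mL = 0.8 mL total → factor 0.8/0.2 = 4
Step 2: 75 μL brought to 0.9 mL → factor 900/75 = 12
Step 3: 5-fold → factor 5
Step 4: 0.75 mL brought to 1.875 mL → factor 1.875/0.75 = 2.5
Step 5: 375 μL brought to 22.6 mL → factor 22600/375 = 60.267
Overall dilution factor = 4 × 12 × 5 × 2.5 × 60.267 = 36160

3.62 × 10^4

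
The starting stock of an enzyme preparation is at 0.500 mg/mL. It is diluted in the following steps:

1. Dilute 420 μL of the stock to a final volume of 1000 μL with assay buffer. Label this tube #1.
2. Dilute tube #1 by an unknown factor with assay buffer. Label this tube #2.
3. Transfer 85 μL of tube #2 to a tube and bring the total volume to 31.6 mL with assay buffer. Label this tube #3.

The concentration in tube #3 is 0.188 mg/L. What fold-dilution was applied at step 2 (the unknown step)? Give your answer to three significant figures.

Step 1: 420 μL brought to 1000 μL → factor 1000/420 = 2.381
Step 2: unknown factor x
Step 3: 85 μL brought to 31.6 mL → factor 31600/85 = 371.76
Product of known-step factors = 885.15
Overall factor = 0.500 mg/mL / (0.188 mg/L) = 2659.6
x = 2659.6 / 885.15 = 3.00

3.00-fold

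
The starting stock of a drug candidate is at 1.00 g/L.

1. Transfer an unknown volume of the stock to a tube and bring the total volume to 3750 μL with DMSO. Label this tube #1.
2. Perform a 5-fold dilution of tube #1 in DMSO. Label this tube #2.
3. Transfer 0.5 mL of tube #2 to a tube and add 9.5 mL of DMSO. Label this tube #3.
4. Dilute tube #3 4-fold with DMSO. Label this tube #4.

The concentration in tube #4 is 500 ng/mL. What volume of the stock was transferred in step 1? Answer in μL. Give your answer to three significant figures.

750 μL

Step 1: v brought to 3750 μL → factor = 3750 μL/v
Step 2: 5-fold → factor 5
Step 3: 0.5 mL + 9.5 mL = 10 mL total → factor 10/0.5 = 20
Step 4: 4-fold → factor 4
Product of known-step factors = 400
Overall factor = 1.00 g/L / (500 ng/mL) = 2000
Step-1 factor = 2000 / 400 = 5
v = 3750 μL / 5 = 750 μL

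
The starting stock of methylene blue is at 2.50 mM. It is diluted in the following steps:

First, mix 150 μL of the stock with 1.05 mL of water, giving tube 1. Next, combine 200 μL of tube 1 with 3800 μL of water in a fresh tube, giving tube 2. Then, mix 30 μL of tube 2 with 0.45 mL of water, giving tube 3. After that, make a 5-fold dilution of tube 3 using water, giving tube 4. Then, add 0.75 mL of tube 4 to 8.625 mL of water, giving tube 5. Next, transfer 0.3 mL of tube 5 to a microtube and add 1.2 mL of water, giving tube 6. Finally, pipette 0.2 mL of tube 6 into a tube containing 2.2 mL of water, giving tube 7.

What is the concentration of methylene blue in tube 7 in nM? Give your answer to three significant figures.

0.260 nM

Step 1: 150 μL + 1.05 mL = 1200 μL total → factor 1200/150 = 8
Step 2: 200 μL + 3800 μL = 4000 μL total → factor 4000/200 = 20
Step 3: 30 μL + 0.45 mL = 480 μL total → factor 480/30 = 16
Step 4: 5-fold → factor 5
Step 5: 0.75 mL + 8.625 mL = 9.375 mL total → factor 9.375/0.75 = 12.5
Step 6: 0.3 mL + 1.2 mL = 1.5 mL total → factor 1.5/0.3 = 5
Step 7: 0.2 mL + 2.2 mL = 2.4 mL total → factor 2.4/0.2 = 12
Overall dilution factor = 8 × 20 × 16 × 5 × 12.5 × 5 × 12 = 9.6 × 10^6
Final = 2.50 mM / 9.6 × 10^6 = 2.604 × 10^-7 mM = 0.260 nM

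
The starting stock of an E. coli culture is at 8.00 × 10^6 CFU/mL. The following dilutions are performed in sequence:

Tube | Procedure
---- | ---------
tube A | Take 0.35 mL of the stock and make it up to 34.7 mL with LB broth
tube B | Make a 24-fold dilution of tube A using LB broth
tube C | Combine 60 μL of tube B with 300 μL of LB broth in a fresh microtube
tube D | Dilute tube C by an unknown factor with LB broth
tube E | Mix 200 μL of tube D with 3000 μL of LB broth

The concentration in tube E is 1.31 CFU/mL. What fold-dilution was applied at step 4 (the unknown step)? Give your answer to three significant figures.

26.7-fold

Step 1: 0.35 mL brought to 34.7 mL → factor 34.7/0.35 = 99.143
Step 2: 24-fold → factor 24
Step 3: 60 μL + 300 μL = 360 μL total → factor 360/60 = 6
Step 4: unknown factor x
Step 5: 200 μL + 3000 μL = 3200 μL total → factor 3200/200 = 16
Product of known-step factors = 2.2843 × 10^5
Overall factor = 8.00 × 10^6 CFU/mL / (1.31 CFU/mL) = 6.1069 × 10^6
x = 6.1069 × 10^6 / 2.2843 × 10^5 = 26.7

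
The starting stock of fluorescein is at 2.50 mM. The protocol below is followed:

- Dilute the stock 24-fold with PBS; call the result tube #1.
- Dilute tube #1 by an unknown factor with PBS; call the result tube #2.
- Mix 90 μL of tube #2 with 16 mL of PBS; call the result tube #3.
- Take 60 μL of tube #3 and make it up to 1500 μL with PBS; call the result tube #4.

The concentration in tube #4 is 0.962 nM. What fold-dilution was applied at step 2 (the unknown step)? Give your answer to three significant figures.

Step 1: 24-fold → factor 24
Step 2: unknown factor x
Step 3: 90 μL + 16 mL = 16090 μL total → factor 16090/90 = 178.78
Step 4: 60 μL brought to 1500 μL → factor 1500/60 = 25
Product of known-step factors = 1.0727 × 10^5
Overall factor = 2.50 mM / (0.962 nM) = 2.5988 × 10^6
x = 2.5988 × 10^6 / 1.0727 × 10^5 = 24.2

24.2-fold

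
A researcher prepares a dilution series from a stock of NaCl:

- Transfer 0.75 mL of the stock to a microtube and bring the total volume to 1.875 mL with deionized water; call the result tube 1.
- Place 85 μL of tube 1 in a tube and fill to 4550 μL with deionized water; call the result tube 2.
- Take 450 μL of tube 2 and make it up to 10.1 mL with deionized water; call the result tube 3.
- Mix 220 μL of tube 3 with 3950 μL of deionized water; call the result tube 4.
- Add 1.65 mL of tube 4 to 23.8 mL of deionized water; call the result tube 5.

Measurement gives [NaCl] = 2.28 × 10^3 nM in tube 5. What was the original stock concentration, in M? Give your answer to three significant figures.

Step 1: 0.75 mL brought to 1.875 mL → factor 1.875/0.75 = 2.5
Step 2: 85 μL brought to 4550 μL → factor 4550/85 = 53.529
Step 3: 450 μL brought to 10.1 mL → factor 10100/450 = 22.444
Step 4: 220 μL + 3950 μL = 4170 μL total → factor 4170/220 = 18.955
Step 5: 1.65 mL + 23.8 mL = 25.45 mL total → factor 25.45/1.65 = 15.424
Overall dilution factor = 2.5 × 53.529 × 22.444 × 18.955 × 15.424 = 8.7813 × 10^5
Stock = 2.28 × 10^3 nM × 8.7813 × 10^5 = 2.002 × 10^9 nM = 2.00 M

2.00 M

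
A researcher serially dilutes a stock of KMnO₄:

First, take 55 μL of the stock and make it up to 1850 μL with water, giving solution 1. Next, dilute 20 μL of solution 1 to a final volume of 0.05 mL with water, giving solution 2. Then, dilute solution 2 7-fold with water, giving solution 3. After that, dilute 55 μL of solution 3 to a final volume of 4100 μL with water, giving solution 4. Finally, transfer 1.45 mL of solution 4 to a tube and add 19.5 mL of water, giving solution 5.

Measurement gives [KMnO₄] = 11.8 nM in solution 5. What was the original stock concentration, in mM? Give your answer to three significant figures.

7.48 mM

Step 1: 55 μL brought to 1850 μL → factor 1850/55 = 33.636
Step 2: 20 μL brought to 0.05 mL → factor 50/20 = 2.5
Step 3: 7-fold → factor 7
Step 4: 55 μL brought to 4100 μL → factor 4100/55 = 74.545
Step 5: 1.45 mL + 19.5 mL = 20.95 mL total → factor 20.95/1.45 = 14.448
Overall dilution factor = 33.636 × 2.5 × 7 × 74.545 × 14.448 = 6.3399 × 10^5
Stock = 11.8 nM × 6.3399 × 10^5 = 7.481 × 10^6 nM = 7.48 mM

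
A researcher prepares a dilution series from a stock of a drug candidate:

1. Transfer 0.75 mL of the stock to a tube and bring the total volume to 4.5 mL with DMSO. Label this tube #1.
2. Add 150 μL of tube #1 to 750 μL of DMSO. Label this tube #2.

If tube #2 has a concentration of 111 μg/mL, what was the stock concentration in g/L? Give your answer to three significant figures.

Step 1: 0.75 mL brought to 4.5 mL → factor 4.5/0.75 = 6
Step 2: 150 μL + 750 μL = 900 μL total → factor 900/150 = 6
Overall dilution factor = 6 × 6 = 36
Stock = 111 μg/mL × 36 = 3996 μg/mL = 4.00 g/L

4.00 g/L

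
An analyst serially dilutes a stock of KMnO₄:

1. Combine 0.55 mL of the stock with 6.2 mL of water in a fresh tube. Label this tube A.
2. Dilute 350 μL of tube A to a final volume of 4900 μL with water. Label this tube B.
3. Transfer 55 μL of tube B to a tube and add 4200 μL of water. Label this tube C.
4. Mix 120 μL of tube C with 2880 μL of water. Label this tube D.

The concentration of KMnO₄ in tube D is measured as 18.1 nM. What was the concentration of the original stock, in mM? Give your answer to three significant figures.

Step 1: 0.55 mL + 6.2 mL = 6.75 mL total → factor 6.75/0.55 = 12.273
Step 2: 350 μL brought to 4900 μL → factor 4900/350 = 14
Step 3: 55 μL + 4200 μL = 4255 μL total → factor 4255/55 = 77.364
Step 4: 120 μL + 2880 μL = 3000 μL total → factor 3000/120 = 25
Overall dilution factor = 12.273 × 14 × 77.364 × 25 = 3.3231 × 10^5
Stock = 18.1 nM × 3.3231 × 10^5 = 6.015 × 10^6 nM = 6.01 mM

6.01 mM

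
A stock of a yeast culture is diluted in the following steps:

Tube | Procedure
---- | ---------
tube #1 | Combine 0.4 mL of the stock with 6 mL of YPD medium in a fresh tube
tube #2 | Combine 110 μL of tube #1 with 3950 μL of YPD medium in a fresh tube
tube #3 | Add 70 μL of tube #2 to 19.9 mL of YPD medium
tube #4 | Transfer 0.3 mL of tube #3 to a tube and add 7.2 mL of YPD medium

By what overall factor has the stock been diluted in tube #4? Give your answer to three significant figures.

Step 1: 0.4 mL + 6 mL = 6.4 mL total → factor 6.4/0.4 = 16
Step 2: 110 μL + 3950 μL = 4060 μL total → factor 4060/110 = 36.909
Step 3: 70 μL + 19.9 mL = 19970 μL total → factor 19970/70 = 285.29
Step 4: 0.3 mL + 7.2 mL = 7.5 mL total → factor 7.5/0.3 = 25
Overall dilution factor = 16 × 36.909 × 285.29 × 25 = 4.2119 × 10^6

4.21 × 10^6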